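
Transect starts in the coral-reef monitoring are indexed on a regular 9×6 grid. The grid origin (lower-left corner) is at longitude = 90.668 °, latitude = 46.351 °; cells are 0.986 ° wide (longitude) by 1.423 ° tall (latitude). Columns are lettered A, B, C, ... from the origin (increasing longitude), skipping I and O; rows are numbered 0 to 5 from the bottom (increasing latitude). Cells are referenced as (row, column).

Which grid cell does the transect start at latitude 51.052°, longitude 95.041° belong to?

(3, E)

Column index: ⌊(95.041 − 90.668) / 0.986⌋ = ⌊4.435⌋ = 4 → column E
Row offset from origin: ⌊(51.052 − 46.351) / 1.423⌋ = ⌊3.304⌋ = 3 → row 3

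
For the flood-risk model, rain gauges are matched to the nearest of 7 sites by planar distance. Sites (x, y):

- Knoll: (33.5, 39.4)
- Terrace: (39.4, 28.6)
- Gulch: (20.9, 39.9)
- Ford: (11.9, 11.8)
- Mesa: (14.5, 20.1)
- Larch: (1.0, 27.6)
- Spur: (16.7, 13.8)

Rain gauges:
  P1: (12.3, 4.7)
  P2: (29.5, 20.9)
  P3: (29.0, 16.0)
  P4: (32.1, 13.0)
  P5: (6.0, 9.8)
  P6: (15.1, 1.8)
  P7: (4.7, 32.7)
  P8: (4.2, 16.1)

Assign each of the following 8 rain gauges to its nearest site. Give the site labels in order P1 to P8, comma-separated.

P1 → Ford (d²=50.57)
P2 → Terrace (d²=157.30)
P3 → Spur (d²=156.13)
P4 → Spur (d²=237.80)
P5 → Ford (d²=38.81)
P6 → Ford (d²=110.24)
P7 → Larch (d²=39.70)
P8 → Ford (d²=77.78)

Ford, Terrace, Spur, Spur, Ford, Ford, Larch, Ford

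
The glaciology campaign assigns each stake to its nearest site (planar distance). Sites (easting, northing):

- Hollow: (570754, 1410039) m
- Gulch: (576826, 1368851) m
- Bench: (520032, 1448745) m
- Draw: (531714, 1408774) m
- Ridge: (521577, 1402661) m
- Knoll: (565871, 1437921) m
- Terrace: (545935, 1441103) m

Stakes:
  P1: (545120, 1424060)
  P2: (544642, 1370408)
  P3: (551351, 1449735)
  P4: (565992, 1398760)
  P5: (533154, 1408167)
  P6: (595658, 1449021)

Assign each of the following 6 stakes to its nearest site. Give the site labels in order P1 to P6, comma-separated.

Terrace, Gulch, Terrace, Hollow, Draw, Knoll

P1 → Terrace (d²=291128074.00)
P2 → Gulch (d²=1038234105.00)
P3 → Terrace (d²=103844480.00)
P4 → Hollow (d²=149892485.00)
P5 → Draw (d²=2442049.00)
P6 → Knoll (d²=1010475369.00)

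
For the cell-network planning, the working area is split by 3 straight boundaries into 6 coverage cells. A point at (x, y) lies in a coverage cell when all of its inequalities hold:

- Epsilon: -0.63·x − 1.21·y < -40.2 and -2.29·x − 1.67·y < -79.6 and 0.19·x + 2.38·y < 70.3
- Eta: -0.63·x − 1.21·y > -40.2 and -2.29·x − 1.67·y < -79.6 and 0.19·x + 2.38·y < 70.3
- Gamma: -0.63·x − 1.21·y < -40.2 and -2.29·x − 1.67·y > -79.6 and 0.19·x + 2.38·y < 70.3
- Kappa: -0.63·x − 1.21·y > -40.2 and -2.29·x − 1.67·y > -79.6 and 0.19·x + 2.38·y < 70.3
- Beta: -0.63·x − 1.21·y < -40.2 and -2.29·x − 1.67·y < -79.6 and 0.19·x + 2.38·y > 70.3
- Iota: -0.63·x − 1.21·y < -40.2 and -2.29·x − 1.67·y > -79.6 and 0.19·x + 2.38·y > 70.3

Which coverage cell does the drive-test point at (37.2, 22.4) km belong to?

Epsilon

-0.63·37.2 − 1.21·22.4 = -50.540, which is < -40.2
-2.29·37.2 − 1.67·22.4 = -122.596, which is < -79.6
0.19·37.2 + 2.38·22.4 = 60.380, which is < 70.3
This sign pattern matches Epsilon.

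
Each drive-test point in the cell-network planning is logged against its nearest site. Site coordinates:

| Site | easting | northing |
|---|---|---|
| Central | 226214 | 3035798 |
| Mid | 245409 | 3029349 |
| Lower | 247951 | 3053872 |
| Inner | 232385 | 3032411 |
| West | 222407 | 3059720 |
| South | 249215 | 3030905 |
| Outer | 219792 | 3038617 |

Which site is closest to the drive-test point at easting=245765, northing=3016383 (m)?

Mid

Squared distances to each site:
Central: 759183826.000; Mid: 168243892.000; Lower: 1410203717.000; Inner: 435921184.000; West: 2423691733.000; South: 222790984.000; Outer: 1168947485.000.
Minimum at Mid.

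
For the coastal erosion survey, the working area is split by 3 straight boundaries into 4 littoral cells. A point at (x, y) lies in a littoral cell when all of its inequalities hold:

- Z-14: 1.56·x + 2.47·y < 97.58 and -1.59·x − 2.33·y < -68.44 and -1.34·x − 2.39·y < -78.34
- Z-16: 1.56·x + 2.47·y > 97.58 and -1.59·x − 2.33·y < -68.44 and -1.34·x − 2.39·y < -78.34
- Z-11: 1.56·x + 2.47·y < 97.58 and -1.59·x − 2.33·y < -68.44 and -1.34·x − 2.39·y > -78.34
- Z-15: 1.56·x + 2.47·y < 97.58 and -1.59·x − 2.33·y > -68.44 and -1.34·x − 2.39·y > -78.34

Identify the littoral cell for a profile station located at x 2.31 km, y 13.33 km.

Z-15

1.56·2.31 + 2.47·13.33 = 36.529, which is < 97.58
-1.59·2.31 − 2.33·13.33 = -34.732, which is > -68.44
-1.34·2.31 − 2.39·13.33 = -34.954, which is > -78.34
This sign pattern matches Z-15.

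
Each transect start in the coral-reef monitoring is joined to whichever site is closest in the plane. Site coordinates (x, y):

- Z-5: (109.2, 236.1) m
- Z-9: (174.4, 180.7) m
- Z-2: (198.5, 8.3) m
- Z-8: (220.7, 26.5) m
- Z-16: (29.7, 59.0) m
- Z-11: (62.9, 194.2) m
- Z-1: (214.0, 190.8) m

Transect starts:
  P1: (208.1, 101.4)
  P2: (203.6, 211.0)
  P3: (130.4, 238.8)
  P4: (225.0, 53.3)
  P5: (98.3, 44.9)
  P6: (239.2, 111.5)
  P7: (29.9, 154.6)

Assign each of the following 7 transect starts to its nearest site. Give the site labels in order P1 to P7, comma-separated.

Z-8, Z-1, Z-5, Z-8, Z-16, Z-1, Z-11

P1 → Z-8 (d²=5768.77)
P2 → Z-1 (d²=516.20)
P3 → Z-5 (d²=456.73)
P4 → Z-8 (d²=736.73)
P5 → Z-16 (d²=4904.77)
P6 → Z-1 (d²=6923.53)
P7 → Z-11 (d²=2657.16)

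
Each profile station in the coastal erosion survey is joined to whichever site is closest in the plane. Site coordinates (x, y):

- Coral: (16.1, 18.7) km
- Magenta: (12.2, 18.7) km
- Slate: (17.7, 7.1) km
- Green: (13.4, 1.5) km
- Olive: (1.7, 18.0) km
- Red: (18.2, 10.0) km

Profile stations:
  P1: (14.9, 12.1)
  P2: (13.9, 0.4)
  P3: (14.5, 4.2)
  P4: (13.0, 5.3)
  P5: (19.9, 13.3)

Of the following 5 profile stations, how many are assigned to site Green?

3

P1 → Red
P2 → Green
P3 → Green
P4 → Green
P5 → Red
3 of the 5 go to Green.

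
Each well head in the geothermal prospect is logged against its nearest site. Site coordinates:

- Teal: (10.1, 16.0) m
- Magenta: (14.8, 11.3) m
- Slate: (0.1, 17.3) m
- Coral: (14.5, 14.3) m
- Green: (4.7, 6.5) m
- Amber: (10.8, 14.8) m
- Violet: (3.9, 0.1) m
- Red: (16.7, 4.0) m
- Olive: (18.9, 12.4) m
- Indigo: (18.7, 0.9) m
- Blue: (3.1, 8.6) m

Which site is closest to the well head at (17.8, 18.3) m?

Coral

Squared distances to each site:
Teal: 64.580; Magenta: 58.000; Slate: 314.290; Coral: 26.890; Green: 310.850; Amber: 61.250; Violet: 524.450; Red: 205.700; Olive: 36.020; Indigo: 303.570; Blue: 310.180.
Minimum at Coral.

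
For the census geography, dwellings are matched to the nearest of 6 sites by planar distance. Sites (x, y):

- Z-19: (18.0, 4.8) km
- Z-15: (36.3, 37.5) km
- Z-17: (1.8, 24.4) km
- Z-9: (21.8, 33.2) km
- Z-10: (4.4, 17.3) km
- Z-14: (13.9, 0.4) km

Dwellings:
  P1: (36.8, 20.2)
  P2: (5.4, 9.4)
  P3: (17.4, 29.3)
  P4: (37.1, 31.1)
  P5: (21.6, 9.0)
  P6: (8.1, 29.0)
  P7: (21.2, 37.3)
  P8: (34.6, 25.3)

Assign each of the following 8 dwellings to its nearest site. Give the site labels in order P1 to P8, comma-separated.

P1 → Z-15 (d²=299.54)
P2 → Z-10 (d²=63.41)
P3 → Z-9 (d²=34.57)
P4 → Z-15 (d²=41.60)
P5 → Z-19 (d²=30.60)
P6 → Z-17 (d²=60.85)
P7 → Z-9 (d²=17.17)
P8 → Z-15 (d²=151.73)

Z-15, Z-10, Z-9, Z-15, Z-19, Z-17, Z-9, Z-15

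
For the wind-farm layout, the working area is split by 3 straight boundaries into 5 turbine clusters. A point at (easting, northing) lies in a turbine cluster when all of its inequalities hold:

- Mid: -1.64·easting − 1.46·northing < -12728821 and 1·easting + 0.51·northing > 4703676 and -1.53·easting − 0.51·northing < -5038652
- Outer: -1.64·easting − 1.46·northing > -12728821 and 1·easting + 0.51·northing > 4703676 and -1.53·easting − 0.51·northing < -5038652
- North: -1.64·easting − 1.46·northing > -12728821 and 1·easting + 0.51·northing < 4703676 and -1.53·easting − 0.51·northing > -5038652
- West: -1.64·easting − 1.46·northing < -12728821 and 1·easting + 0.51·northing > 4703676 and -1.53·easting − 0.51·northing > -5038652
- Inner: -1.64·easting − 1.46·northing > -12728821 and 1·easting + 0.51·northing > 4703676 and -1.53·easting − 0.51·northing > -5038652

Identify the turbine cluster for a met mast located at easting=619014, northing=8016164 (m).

-1.64·619014 − 1.46·8016164 = -12718782.400, which is > -12728821
1·619014 + 0.51·8016164 = 4707257.640, which is > 4703676
-1.53·619014 − 0.51·8016164 = -5035335.060, which is > -5038652
This sign pattern matches Inner.

Inner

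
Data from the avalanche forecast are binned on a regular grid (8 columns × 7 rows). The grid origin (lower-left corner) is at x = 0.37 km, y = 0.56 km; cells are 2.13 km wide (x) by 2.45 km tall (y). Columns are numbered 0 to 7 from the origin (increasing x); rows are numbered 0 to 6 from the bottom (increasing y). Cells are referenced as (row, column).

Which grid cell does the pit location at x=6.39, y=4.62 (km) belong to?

Column index: ⌊(6.39 − 0.37) / 2.13⌋ = ⌊2.826⌋ = 2
Row offset from origin: ⌊(4.62 − 0.56) / 2.45⌋ = ⌊1.657⌋ = 1 → row 1

(1, 2)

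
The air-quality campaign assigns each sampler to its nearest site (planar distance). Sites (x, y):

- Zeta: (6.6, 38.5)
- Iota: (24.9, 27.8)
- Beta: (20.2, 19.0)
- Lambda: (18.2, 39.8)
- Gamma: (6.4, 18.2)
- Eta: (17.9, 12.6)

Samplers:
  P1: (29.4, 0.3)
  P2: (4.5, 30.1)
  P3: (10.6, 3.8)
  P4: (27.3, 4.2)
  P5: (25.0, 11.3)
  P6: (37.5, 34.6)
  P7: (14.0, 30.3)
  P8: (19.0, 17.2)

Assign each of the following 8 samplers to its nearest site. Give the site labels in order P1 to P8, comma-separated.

P1 → Eta (d²=283.54)
P2 → Zeta (d²=74.97)
P3 → Eta (d²=130.73)
P4 → Eta (d²=158.92)
P5 → Eta (d²=52.10)
P6 → Iota (d²=205.00)
P7 → Lambda (d²=107.89)
P8 → Beta (d²=4.68)

Eta, Zeta, Eta, Eta, Eta, Iota, Lambda, Beta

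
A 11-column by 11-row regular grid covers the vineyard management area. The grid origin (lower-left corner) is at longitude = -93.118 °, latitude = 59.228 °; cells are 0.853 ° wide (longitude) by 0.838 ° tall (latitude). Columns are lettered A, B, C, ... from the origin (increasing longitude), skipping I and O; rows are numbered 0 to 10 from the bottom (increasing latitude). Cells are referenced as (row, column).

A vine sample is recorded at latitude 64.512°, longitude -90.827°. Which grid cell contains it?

(6, C)

Column index: ⌊(-90.827 − -93.118) / 0.853⌋ = ⌊2.686⌋ = 2 → column C
Row offset from origin: ⌊(64.512 − 59.228) / 0.838⌋ = ⌊6.305⌋ = 6 → row 6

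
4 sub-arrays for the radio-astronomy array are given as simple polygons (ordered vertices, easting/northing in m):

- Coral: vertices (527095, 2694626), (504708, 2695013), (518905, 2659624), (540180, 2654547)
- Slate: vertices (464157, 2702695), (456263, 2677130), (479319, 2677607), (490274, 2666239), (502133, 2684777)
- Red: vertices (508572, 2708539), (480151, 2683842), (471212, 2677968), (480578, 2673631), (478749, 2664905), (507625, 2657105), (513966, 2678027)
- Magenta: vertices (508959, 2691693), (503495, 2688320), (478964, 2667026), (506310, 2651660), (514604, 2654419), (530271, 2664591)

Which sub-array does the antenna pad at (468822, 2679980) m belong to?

Slate

Cast a ray rightward from (468822, 2679980). For each polygon, the edges (by vertex number in listed order) whose endpoints lie on opposite sides of northing = 2679980, where each meets that height, and whether that is right or left of the point:
Coral: 2–3 at easting≈510738.8 (right), 4–1 at easting≈531876.6 (right) → 2 crossings.
Slate: 1–2 at easting≈457143.0 (left), 4–5 at easting≈499064.3 (right) → 1 crossing.
Red: 2–3 at easting≈474273.8 (right), 7–1 at easting≈513620.7 (right) → 2 crossings.
Magenta: 2–3 at easting≈493887.2 (right), 6–1 at easting≈518169.7 (right) → 2 crossings.
Only Slate has an odd count, so the point is inside Slate.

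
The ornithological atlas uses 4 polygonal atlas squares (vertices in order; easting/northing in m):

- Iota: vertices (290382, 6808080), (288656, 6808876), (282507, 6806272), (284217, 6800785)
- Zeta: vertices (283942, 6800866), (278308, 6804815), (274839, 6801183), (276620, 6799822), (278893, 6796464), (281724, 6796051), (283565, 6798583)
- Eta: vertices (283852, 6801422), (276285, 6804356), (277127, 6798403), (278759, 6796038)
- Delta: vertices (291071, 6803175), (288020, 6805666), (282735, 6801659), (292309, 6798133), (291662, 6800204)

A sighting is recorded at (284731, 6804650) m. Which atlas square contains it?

Iota

Cast a ray rightward from (284731, 6804650). For each polygon, the edges (by vertex number in listed order) whose endpoints lie on opposite sides of northing = 6804650, where each meets that height, and whether that is right or left of the point:
Iota: 3–4 at easting≈283012.5 (left), 4–1 at easting≈287483.3 (right) → 1 crossing.
Zeta: 1–2 at easting≈278543.4 (left), 2–3 at easting≈278150.4 (left) → 0 crossings.
Eta: no edge straddles that height → 0 crossings.
Delta: 1–2 at easting≈289264.4 (right), 2–3 at easting≈286680.0 (right) → 2 crossings.
Only Iota has an odd count, so the point is inside Iota.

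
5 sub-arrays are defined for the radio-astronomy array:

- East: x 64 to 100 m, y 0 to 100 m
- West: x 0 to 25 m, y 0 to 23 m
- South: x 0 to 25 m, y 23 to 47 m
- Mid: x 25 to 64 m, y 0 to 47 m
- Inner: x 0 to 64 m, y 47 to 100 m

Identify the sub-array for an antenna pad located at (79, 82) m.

East

The point has x = 79 and y = 82.
Only East satisfies 64 ≤ x ≤ 100 and 0 ≤ y ≤ 100.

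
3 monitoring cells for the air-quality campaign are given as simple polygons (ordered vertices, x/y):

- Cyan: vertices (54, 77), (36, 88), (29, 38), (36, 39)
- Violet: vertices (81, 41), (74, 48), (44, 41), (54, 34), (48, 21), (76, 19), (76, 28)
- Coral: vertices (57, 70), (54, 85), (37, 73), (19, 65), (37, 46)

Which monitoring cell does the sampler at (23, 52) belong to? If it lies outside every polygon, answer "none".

none

Cast a ray rightward from (23, 52). For each polygon, the edges (by vertex number in listed order) whose endpoints lie on opposite sides of y = 52, where each meets that height, and whether that is right or left of the point:
Cyan: 2–3 at x≈31.0 (right), 4–1 at x≈42.2 (right) → 2 crossings.
Violet: no edge straddles that height → 0 crossings.
Coral: 4–5 at x≈31.3 (right), 5–1 at x≈42.0 (right) → 2 crossings.
All counts are even, so the point lies outside every listed polygon.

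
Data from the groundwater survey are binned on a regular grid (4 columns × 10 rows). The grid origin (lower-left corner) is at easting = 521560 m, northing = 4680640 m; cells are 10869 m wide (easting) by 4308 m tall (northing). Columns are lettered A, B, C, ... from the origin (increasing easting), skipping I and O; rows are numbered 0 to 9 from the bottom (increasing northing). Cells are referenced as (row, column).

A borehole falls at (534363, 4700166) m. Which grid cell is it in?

Column index: ⌊(534363 − 521560) / 10869⌋ = ⌊1.178⌋ = 1 → column B
Row offset from origin: ⌊(4700166 − 4680640) / 4308⌋ = ⌊4.532⌋ = 4 → row 4

(4, B)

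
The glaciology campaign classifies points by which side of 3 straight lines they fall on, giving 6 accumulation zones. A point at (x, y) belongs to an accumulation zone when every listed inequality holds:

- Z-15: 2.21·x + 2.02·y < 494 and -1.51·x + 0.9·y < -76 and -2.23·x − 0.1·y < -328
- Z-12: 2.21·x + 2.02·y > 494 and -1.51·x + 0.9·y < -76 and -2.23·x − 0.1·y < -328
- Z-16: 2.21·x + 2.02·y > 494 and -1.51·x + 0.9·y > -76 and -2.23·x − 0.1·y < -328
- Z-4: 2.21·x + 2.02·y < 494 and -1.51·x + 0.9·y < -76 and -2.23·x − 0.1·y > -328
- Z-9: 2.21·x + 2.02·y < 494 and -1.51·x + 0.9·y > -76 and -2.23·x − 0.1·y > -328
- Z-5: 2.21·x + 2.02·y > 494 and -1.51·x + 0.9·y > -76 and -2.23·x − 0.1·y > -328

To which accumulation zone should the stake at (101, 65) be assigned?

2.21·101 + 2.02·65 = 354.510, which is < 494
-1.51·101 + 0.9·65 = -94.010, which is < -76
-2.23·101 − 0.1·65 = -231.730, which is > -328
This sign pattern matches Z-4.

Z-4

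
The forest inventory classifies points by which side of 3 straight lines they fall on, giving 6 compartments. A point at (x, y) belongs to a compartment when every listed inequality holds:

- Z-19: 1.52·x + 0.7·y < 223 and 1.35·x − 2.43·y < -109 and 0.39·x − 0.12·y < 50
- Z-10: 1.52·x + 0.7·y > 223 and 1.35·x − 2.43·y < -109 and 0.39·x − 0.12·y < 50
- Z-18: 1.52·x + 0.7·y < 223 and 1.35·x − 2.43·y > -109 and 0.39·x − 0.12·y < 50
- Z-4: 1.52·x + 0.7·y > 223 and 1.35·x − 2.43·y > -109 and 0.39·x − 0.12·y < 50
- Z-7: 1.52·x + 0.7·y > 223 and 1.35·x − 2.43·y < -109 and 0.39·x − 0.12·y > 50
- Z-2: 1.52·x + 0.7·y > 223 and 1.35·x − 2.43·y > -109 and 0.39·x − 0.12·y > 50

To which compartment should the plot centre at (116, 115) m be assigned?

Z-10

1.52·116 + 0.7·115 = 256.820, which is > 223
1.35·116 − 2.43·115 = -122.850, which is < -109
0.39·116 − 0.12·115 = 31.440, which is < 50
This sign pattern matches Z-10.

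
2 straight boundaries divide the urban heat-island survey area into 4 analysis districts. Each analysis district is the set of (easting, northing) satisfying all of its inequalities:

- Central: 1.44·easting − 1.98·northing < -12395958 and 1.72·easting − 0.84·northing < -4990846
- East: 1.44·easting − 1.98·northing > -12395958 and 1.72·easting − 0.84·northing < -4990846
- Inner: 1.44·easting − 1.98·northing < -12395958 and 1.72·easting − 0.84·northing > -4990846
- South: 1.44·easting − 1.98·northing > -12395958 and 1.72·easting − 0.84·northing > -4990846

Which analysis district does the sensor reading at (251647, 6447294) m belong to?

1.44·251647 − 1.98·6447294 = -12403270.440, which is < -12395958
1.72·251647 − 0.84·6447294 = -4982894.120, which is > -4990846
This sign pattern matches Inner.

Inner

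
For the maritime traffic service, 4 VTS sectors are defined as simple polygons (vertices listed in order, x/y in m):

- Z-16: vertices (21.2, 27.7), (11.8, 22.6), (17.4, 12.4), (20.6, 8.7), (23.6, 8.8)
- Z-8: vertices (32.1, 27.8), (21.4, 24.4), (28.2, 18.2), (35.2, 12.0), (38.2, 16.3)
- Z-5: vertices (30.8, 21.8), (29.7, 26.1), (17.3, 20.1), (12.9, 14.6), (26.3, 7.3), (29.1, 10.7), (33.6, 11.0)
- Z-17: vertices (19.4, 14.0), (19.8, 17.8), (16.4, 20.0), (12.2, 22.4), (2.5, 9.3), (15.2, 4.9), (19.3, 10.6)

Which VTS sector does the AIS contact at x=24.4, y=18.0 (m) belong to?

Cast a ray rightward from (24.4, 18.0). For each polygon, the edges (by vertex number in listed order) whose endpoints lie on opposite sides of y = 18.0, where each meets that height, and whether that is right or left of the point:
Z-16: 2–3 at x≈14.33 (left), 5–1 at x≈22.43 (left) → 0 crossings.
Z-8: 3–4 at x≈28.43 (right), 5–1 at x≈37.30 (right) → 2 crossings.
Z-5: 3–4 at x≈15.62 (left), 7–1 at x≈31.79 (right) → 1 crossing.
Z-17: 2–3 at x≈19.49 (left), 4–5 at x≈8.94 (left) → 0 crossings.
Only Z-5 has an odd count, so the point is inside Z-5.

Z-5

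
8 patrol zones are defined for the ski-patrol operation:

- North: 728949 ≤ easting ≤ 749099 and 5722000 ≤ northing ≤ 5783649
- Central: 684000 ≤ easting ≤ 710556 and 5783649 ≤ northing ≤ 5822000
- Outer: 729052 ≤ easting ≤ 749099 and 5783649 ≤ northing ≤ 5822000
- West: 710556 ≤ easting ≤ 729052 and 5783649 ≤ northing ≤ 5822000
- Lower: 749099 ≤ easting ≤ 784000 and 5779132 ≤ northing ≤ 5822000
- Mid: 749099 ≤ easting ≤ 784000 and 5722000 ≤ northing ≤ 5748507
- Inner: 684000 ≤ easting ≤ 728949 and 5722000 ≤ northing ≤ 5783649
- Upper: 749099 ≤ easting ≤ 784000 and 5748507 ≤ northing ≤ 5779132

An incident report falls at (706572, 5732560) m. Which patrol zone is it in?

Inner

The point has easting = 706572 and northing = 5732560.
Only Inner satisfies 684000 ≤ easting ≤ 728949 and 5722000 ≤ northing ≤ 5783649.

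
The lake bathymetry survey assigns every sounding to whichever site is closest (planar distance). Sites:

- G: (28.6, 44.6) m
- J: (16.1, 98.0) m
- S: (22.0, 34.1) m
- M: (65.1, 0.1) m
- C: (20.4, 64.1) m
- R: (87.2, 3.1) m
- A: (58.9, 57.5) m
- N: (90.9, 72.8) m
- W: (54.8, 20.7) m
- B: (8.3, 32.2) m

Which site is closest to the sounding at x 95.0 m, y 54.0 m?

N

Squared distances to each site:
G: 4497.320; J: 8161.210; S: 5725.010; M: 3799.220; C: 5667.170; R: 2651.650; A: 1315.460; N: 370.250; W: 2724.930; B: 7992.130.
Minimum at N.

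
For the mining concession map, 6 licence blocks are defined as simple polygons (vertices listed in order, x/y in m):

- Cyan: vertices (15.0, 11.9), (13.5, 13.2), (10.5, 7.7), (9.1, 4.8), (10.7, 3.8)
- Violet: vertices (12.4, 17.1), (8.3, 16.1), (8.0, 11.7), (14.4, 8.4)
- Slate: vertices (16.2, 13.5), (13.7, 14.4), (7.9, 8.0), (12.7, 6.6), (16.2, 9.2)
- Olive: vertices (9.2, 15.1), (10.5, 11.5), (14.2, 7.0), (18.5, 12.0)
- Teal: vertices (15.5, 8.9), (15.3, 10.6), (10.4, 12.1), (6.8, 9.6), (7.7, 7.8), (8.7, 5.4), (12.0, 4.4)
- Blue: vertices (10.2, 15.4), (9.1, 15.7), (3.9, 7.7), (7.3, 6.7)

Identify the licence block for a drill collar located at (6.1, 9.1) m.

Blue

Cast a ray rightward from (6.1, 9.1). For each polygon, the edges (by vertex number in listed order) whose endpoints lie on opposite sides of y = 9.1, where each meets that height, and whether that is right or left of the point:
Cyan: 2–3 at x≈11.26 (right), 5–1 at x≈13.51 (right) → 2 crossings.
Violet: 3–4 at x≈13.04 (right), 4–1 at x≈14.24 (right) → 2 crossings.
Slate: 2–3 at x≈8.90 (right), 4–5 at x≈16.07 (right) → 2 crossings.
Olive: 2–3 at x≈12.47 (right), 3–4 at x≈16.01 (right) → 2 crossings.
Teal: 1–2 at x≈15.48 (right), 4–5 at x≈7.05 (right) → 2 crossings.
Blue: 2–3 at x≈4.81 (left), 4–1 at x≈8.10 (right) → 1 crossing.
Only Blue has an odd count, so the point is inside Blue.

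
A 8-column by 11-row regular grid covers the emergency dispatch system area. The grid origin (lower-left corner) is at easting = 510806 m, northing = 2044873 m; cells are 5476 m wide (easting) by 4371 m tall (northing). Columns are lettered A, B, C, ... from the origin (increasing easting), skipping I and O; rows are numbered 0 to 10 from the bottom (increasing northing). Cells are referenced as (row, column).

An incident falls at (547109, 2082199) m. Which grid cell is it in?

Column index: ⌊(547109 − 510806) / 5476⌋ = ⌊6.629⌋ = 6 → column G
Row offset from origin: ⌊(2082199 − 2044873) / 4371⌋ = ⌊8.539⌋ = 8 → row 8

(8, G)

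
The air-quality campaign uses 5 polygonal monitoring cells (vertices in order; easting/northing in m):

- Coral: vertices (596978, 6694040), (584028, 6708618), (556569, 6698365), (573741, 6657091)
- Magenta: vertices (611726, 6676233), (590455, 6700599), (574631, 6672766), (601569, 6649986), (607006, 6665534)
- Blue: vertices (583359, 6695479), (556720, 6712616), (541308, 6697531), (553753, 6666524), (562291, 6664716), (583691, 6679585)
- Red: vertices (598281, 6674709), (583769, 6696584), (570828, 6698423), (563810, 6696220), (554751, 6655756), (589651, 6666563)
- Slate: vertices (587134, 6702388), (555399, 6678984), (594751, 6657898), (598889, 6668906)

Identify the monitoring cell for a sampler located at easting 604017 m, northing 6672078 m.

Magenta

Cast a ray rightward from (604017, 6672078). For each polygon, the edges (by vertex number in listed order) whose endpoints lie on opposite sides of northing = 6672078, where each meets that height, and whether that is right or left of the point:
Coral: 3–4 at easting≈567505.7 (left), 4–1 at easting≈583166.2 (left) → 0 crossings.
Magenta: 3–4 at easting≈575444.6 (left), 5–1 at easting≈609893.0 (right) → 1 crossing.
Blue: 3–4 at easting≈551523.8 (left), 5–6 at easting≈572886.7 (left) → 0 crossings.
Red: 4–5 at easting≈558405.1 (left), 6–1 at easting≈595493.7 (left) → 0 crossings.
Slate: 2–3 at easting≈568287.4 (left), 4–1 at easting≈597775.4 (left) → 0 crossings.
Only Magenta has an odd count, so the point is inside Magenta.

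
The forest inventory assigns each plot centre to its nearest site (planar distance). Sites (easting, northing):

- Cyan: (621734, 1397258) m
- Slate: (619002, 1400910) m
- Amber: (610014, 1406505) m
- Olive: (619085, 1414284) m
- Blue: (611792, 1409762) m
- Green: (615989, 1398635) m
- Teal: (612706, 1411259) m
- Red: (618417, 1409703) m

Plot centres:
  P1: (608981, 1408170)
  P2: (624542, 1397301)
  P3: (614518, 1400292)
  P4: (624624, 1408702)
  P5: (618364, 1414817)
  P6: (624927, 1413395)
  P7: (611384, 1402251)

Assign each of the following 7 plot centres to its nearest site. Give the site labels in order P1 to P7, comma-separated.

Amber, Cyan, Green, Red, Olive, Olive, Amber

P1 → Amber (d²=3839314.00)
P2 → Cyan (d²=7886713.00)
P3 → Green (d²=4909490.00)
P4 → Red (d²=39528850.00)
P5 → Olive (d²=803930.00)
P6 → Olive (d²=34919285.00)
P7 → Amber (d²=19973416.00)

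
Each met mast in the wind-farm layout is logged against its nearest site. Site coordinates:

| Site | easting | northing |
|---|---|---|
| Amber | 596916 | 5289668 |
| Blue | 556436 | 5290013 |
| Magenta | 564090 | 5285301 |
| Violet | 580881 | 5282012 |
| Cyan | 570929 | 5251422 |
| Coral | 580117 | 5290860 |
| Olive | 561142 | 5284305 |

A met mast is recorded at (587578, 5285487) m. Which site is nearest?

Squared distances to each site:
Amber: 104679005.000; Blue: 990308840.000; Magenta: 551720740.000; Violet: 56925434.000; Cyan: 1437613426.000; Coral: 84535650.000; Olive: 700259220.000.
Minimum at Violet.

Violet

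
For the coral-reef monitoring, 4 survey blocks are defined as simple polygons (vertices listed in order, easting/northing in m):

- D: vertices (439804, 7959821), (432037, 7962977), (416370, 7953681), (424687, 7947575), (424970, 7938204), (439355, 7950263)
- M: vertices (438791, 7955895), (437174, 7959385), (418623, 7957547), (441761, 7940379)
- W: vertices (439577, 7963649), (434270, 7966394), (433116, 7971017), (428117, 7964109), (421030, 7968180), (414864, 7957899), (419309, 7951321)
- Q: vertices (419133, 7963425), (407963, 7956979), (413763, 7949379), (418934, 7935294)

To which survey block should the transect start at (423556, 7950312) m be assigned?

D

Cast a ray rightward from (423556, 7950312). For each polygon, the edges (by vertex number in listed order) whose endpoints lie on opposite sides of northing = 7950312, where each meets that height, and whether that is right or left of the point:
D: 3–4 at easting≈420958.9 (left), 6–1 at easting≈439357.3 (right) → 1 crossing.
M: 3–4 at easting≈428373.9 (right), 4–1 at easting≈439859.7 (right) → 2 crossings.
W: no edge straddles that height → 0 crossings.
Q: 2–3 at easting≈413051.0 (left), 4–1 at easting≈419040.2 (left) → 0 crossings.
Only D has an odd count, so the point is inside D.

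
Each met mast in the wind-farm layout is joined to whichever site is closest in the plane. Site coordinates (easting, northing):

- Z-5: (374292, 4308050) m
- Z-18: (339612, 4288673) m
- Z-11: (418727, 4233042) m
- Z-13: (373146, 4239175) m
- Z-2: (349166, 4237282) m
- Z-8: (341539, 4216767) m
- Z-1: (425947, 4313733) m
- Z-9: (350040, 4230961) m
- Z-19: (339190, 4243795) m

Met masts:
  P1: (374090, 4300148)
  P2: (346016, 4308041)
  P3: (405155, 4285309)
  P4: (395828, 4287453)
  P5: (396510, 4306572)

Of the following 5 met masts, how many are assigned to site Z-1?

1

P1 → Z-5
P2 → Z-18
P3 → Z-1
P4 → Z-5
P5 → Z-5
1 of the 5 goes to Z-1.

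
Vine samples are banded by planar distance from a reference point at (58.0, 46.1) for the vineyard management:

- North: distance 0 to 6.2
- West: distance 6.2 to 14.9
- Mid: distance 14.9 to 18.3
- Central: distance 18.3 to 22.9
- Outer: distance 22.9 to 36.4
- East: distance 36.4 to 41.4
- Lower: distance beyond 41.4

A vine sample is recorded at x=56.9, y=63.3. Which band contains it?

Distance = √((56.9−58.0)² + (63.3−46.1)²) = √(1.210 + 295.840) = 17.235.
14.9 ≤ 17.235 < 18.3 → Mid.

Mid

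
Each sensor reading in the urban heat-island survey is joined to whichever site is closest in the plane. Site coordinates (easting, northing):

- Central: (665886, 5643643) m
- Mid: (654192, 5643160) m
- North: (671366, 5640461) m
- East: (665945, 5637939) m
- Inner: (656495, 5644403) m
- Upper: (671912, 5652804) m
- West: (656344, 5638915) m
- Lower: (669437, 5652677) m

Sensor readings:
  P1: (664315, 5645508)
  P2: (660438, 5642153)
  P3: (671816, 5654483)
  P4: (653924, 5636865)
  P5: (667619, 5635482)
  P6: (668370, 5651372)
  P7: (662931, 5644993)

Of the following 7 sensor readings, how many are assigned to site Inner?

P1 → Central
P2 → Inner
P3 → Upper
P4 → West
P5 → East
P6 → Lower
P7 → Central
1 of the 7 goes to Inner.

1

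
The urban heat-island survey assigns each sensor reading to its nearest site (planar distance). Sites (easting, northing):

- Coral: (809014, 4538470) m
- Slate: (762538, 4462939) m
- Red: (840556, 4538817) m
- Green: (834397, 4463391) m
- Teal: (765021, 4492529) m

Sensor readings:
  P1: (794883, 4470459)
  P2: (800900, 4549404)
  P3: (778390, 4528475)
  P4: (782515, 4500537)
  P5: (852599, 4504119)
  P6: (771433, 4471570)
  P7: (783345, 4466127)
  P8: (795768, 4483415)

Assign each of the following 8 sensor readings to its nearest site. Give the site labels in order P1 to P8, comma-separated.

Slate, Coral, Coral, Teal, Red, Slate, Slate, Teal

P1 → Slate (d²=1102749425.00)
P2 → Coral (d²=185389352.00)
P3 → Coral (d²=1037729401.00)
P4 → Teal (d²=370168100.00)
P5 → Red (d²=1348985053.00)
P6 → Slate (d²=153615186.00)
P7 → Slate (d²=443094593.00)
P8 → Teal (d²=1028443005.00)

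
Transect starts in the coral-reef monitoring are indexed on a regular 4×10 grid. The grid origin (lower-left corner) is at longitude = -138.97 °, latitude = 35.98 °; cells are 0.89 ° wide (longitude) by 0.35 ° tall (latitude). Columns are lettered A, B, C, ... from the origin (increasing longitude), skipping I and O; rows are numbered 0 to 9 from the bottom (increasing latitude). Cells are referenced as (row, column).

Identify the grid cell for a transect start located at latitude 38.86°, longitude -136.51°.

Column index: ⌊(-136.51 − -138.97) / 0.89⌋ = ⌊2.764⌋ = 2 → column C
Row offset from origin: ⌊(38.86 − 35.98) / 0.35⌋ = ⌊8.229⌋ = 8 → row 8

(8, C)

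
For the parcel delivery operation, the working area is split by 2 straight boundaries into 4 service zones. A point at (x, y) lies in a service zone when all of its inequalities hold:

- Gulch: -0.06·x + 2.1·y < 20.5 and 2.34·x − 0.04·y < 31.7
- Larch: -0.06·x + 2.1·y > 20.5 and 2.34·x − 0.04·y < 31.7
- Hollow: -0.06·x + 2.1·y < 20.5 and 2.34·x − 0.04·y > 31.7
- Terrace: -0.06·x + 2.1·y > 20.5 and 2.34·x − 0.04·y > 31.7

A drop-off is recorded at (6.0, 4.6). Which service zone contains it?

-0.06·6.0 + 2.1·4.6 = 9.300, which is < 20.5
2.34·6.0 − 0.04·4.6 = 13.856, which is < 31.7
This sign pattern matches Gulch.

Gulch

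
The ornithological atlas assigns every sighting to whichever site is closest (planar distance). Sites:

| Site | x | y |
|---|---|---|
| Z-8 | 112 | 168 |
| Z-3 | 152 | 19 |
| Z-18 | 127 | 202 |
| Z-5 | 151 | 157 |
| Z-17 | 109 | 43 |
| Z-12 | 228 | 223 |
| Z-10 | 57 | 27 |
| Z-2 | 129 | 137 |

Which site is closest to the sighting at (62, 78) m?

Z-10

Squared distances to each site:
Z-8: 10600.000; Z-3: 11581.000; Z-18: 19601.000; Z-5: 14162.000; Z-17: 3434.000; Z-12: 48581.000; Z-10: 2626.000; Z-2: 7970.000.
Minimum at Z-10.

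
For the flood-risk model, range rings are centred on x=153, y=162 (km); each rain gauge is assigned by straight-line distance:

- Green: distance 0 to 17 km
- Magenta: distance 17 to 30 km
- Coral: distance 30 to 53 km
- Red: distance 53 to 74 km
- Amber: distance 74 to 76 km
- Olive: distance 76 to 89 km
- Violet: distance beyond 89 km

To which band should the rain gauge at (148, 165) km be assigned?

Distance = √((148−153)² + (165−162)²) = √(25.000 + 9.000) = 5.831 km.
0 ≤ 5.831 < 17 → Green.

Green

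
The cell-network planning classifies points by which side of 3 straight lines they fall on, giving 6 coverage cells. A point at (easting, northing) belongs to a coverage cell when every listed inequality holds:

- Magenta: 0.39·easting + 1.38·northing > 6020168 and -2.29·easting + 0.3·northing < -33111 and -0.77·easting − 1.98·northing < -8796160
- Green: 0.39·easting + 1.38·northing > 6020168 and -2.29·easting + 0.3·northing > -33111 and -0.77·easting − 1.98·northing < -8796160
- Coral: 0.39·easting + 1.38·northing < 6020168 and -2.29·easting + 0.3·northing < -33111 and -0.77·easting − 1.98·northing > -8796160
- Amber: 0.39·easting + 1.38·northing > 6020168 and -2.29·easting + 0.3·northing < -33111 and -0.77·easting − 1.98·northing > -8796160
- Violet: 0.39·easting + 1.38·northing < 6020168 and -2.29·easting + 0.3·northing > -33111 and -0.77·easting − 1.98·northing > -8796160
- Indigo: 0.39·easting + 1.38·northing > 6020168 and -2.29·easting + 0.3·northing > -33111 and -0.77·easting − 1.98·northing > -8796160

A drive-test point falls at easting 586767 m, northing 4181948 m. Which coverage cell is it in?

Coral

0.39·586767 + 1.38·4181948 = 5999927.370, which is < 6020168
-2.29·586767 + 0.3·4181948 = -89112.030, which is < -33111
-0.77·586767 − 1.98·4181948 = -8732067.630, which is > -8796160
This sign pattern matches Coral.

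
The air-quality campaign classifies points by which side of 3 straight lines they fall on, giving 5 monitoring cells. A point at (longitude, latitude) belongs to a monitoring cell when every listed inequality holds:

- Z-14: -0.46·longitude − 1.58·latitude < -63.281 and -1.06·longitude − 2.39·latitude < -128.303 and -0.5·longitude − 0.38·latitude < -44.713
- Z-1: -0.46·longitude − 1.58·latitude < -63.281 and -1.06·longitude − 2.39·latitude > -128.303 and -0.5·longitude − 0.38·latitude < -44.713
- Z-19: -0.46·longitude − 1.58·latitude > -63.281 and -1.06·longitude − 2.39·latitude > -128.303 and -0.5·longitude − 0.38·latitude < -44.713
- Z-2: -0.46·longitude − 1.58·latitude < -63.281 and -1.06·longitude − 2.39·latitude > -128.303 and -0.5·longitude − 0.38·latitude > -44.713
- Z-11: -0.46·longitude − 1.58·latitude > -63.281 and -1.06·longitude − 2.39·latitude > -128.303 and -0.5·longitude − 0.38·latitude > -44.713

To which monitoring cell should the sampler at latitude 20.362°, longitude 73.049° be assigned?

-0.46·73.049 − 1.58·20.362 = -65.775, which is < -63.281
-1.06·73.049 − 2.39·20.362 = -126.097, which is > -128.303
-0.5·73.049 − 0.38·20.362 = -44.262, which is > -44.713
This sign pattern matches Z-2.

Z-2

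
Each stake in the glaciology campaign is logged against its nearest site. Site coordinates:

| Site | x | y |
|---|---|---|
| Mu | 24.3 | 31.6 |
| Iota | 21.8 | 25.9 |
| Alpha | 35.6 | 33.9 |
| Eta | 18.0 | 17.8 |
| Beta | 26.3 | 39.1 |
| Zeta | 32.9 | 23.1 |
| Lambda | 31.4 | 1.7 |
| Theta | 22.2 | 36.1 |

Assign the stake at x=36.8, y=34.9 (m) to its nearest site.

Alpha

Squared distances to each site:
Mu: 167.140; Iota: 306.000; Alpha: 2.440; Eta: 645.850; Beta: 127.890; Zeta: 154.450; Lambda: 1131.400; Theta: 214.600.
Minimum at Alpha.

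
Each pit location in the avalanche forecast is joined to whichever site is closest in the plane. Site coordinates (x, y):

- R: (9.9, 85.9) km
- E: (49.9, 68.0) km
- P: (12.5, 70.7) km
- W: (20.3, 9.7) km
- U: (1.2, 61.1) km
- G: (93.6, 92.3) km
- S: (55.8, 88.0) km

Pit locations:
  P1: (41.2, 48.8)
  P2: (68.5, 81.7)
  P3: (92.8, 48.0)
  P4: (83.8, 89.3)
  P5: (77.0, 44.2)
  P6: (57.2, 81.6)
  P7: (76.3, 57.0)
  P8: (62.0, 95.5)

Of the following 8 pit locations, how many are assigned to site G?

P1 → E
P2 → S
P3 → G
P4 → G
P5 → E
P6 → S
P7 → E
P8 → S
2 of the 8 go to G.

2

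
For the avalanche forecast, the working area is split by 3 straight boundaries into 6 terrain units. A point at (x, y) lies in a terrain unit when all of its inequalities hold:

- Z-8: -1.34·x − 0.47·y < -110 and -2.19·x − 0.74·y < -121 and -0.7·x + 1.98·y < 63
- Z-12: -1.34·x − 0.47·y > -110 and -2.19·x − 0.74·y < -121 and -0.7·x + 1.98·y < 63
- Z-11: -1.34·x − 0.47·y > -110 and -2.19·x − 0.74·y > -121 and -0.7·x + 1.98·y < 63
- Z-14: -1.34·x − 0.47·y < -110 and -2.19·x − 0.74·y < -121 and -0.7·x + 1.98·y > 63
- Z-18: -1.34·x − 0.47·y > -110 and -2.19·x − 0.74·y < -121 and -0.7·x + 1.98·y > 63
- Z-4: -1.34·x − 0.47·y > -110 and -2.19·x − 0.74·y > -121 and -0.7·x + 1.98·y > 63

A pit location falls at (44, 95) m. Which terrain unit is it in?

-1.34·44 − 0.47·95 = -103.610, which is > -110
-2.19·44 − 0.74·95 = -166.660, which is < -121
-0.7·44 + 1.98·95 = 157.300, which is > 63
This sign pattern matches Z-18.

Z-18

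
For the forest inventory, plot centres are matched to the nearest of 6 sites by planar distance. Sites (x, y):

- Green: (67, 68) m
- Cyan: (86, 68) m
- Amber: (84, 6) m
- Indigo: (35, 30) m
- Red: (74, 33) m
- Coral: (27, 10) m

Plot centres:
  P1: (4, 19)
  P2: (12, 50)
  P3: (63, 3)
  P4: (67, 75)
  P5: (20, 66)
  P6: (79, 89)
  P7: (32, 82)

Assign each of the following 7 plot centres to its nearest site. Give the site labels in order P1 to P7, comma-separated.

P1 → Coral (d²=610.00)
P2 → Indigo (d²=929.00)
P3 → Amber (d²=450.00)
P4 → Green (d²=49.00)
P5 → Indigo (d²=1521.00)
P6 → Cyan (d²=490.00)
P7 → Green (d²=1421.00)

Coral, Indigo, Amber, Green, Indigo, Cyan, Green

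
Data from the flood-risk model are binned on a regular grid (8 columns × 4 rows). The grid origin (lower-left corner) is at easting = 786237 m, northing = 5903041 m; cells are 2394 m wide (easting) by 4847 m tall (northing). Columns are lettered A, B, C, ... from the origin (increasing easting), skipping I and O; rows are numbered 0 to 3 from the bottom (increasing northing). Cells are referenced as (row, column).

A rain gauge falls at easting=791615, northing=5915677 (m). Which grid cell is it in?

(2, C)

Column index: ⌊(791615 − 786237) / 2394⌋ = ⌊2.246⌋ = 2 → column C
Row offset from origin: ⌊(5915677 − 5903041) / 4847⌋ = ⌊2.607⌋ = 2 → row 2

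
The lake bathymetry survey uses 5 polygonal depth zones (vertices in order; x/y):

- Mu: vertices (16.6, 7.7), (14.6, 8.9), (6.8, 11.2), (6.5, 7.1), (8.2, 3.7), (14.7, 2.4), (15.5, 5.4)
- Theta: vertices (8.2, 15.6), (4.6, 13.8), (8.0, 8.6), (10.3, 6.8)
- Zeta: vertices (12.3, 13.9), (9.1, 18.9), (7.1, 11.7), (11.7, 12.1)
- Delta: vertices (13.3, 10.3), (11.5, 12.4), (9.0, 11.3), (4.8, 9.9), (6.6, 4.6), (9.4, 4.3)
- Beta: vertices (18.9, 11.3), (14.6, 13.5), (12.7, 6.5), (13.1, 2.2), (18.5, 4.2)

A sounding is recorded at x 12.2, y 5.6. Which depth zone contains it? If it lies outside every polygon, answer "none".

Mu

Cast a ray rightward from (12.2, 5.6). For each polygon, the edges (by vertex number in listed order) whose endpoints lie on opposite sides of y = 5.6, where each meets that height, and whether that is right or left of the point:
Mu: 4–5 at x≈7.25 (left), 7–1 at x≈15.60 (right) → 1 crossing.
Theta: no edge straddles that height → 0 crossings.
Zeta: no edge straddles that height → 0 crossings.
Delta: 4–5 at x≈6.26 (left), 6–1 at x≈10.25 (left) → 0 crossings.
Beta: 3–4 at x≈12.78 (right), 5–1 at x≈18.58 (right) → 2 crossings.
Only Mu has an odd count, so the point is inside Mu.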